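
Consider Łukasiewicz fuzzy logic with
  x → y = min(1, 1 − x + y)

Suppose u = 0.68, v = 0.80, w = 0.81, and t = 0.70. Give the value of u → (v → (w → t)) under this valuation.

w → t = min(1, 1 − 0.81 + 0.70) = min(1, 0.89) = 0.89
v → (w → t) = min(1, 1 − 0.80 + 0.89) = min(1, 1.09) = 1.00
u → (v → (w → t)) = min(1, 1 − 0.68 + 1.00) = min(1, 1.32) = 1.00

1.00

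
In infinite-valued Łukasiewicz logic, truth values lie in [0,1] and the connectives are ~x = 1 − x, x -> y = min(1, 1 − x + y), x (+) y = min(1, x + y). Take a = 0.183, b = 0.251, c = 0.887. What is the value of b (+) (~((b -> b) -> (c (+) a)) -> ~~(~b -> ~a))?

1.000

b -> b = min(1, 1 − 0.251 + 0.251) = min(1, 1.000) = 1.000
c (+) a = min(1, 0.887 + 0.183) = min(1, 1.070) = 1.000
(b -> b) -> (c (+) a) = min(1, 1 − 1.000 + 1.000) = min(1, 1.000) = 1.000
~((b -> b) -> (c (+) a)) = 1 − 1.000 = 0.000
~b = 1 − 0.251 = 0.749
~a = 1 − 0.183 = 0.817
~b -> ~a = min(1, 1 − 0.749 + 0.817) = min(1, 1.068) = 1.000
~(~b -> ~a) = 1 − 1.000 = 0.000
~~(~b -> ~a) = 1 − 0.000 = 1.000
~((b -> b) -> (c (+) a)) -> ~~(~b -> ~a) = min(1, 1 − 0.000 + 1.000) = min(1, 2.000) = 1.000
b (+) (~((b -> b) -> (c (+) a)) -> ~~(~b -> ~a)) = min(1, 0.251 + 1.000) = min(1, 1.251) = 1.000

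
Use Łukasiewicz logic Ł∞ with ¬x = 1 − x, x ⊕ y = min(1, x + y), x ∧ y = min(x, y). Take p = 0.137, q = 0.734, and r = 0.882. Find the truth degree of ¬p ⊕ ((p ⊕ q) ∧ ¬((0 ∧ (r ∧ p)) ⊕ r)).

¬p = 1 − 0.137 = 0.863
p ⊕ q = min(1, 0.137 + 0.734) = min(1, 0.871) = 0.871
r ∧ p = min(0.882, 0.137) = 0.137
0 ∧ (r ∧ p) = min(0.000, 0.137) = 0.000
(0 ∧ (r ∧ p)) ⊕ r = min(1, 0.000 + 0.882) = min(1, 0.882) = 0.882
¬((0 ∧ (r ∧ p)) ⊕ r) = 1 − 0.882 = 0.118
(p ⊕ q) ∧ ¬((0 ∧ (r ∧ p)) ⊕ r) = min(0.871, 0.118) = 0.118
¬p ⊕ ((p ⊕ q) ∧ ¬((0 ∧ (r ∧ p)) ⊕ r)) = min(1, 0.863 + 0.118) = min(1, 0.981) = 0.981

0.981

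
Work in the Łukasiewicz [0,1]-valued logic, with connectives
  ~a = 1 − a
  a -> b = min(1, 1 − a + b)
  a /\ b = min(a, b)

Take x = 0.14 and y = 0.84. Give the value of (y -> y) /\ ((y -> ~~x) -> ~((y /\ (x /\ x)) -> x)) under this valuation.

y -> y = min(1, 1 − 0.84 + 0.84) = min(1, 1.00) = 1.00
~x = 1 − 0.14 = 0.86
~~x = 1 − 0.86 = 0.14
y -> ~~x = min(1, 1 − 0.84 + 0.14) = min(1, 0.30) = 0.30
x /\ x = min(0.14, 0.14) = 0.14
y /\ (x /\ x) = min(0.84, 0.14) = 0.14
(y /\ (x /\ x)) -> x = min(1, 1 − 0.14 + 0.14) = min(1, 1.00) = 1.00
~((y /\ (x /\ x)) -> x) = 1 − 1.00 = 0.00
(y -> ~~x) -> ~((y /\ (x /\ x)) -> x) = min(1, 1 − 0.30 + 0.00) = min(1, 0.70) = 0.70
(y -> y) /\ ((y -> ~~x) -> ~((y /\ (x /\ x)) -> x)) = min(1.00, 0.70) = 0.70

0.70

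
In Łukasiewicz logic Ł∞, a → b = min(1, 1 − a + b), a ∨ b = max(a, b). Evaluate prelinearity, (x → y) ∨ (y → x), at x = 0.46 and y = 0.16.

1.00

x → y = min(1, 1 − 0.46 + 0.16) = min(1, 0.70) = 0.70
y → x = min(1, 1 − 0.16 + 0.46) = min(1, 1.30) = 1.00
(x → y) ∨ (y → x) = max(0.70, 1.00) = 1.00
(As expected: a Ł∞-tautology — holds in every MV-chain.)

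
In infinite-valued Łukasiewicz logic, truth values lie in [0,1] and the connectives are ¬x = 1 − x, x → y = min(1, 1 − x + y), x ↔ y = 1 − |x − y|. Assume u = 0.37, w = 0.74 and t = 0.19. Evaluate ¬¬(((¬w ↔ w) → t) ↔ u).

¬w = 1 − 0.74 = 0.26
¬w ↔ w = 1 − |0.26 − 0.74| = 1 − 0.48 = 0.52
(¬w ↔ w) → t = min(1, 1 − 0.52 + 0.19) = min(1, 0.67) = 0.67
((¬w ↔ w) → t) ↔ u = 1 − |0.67 − 0.37| = 1 − 0.30 = 0.70
¬(((¬w ↔ w) → t) ↔ u) = 1 − 0.70 = 0.30
¬¬(((¬w ↔ w) → t) ↔ u) = 1 − 0.30 = 0.70

0.70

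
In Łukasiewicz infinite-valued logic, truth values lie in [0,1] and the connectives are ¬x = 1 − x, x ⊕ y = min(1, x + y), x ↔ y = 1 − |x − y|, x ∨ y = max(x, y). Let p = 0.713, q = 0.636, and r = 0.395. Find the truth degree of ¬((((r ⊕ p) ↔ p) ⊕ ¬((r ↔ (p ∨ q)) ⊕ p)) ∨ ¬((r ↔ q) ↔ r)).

0.287

r ⊕ p = min(1, 0.395 + 0.713) = min(1, 1.108) = 1.000
(r ⊕ p) ↔ p = 1 − |1.000 − 0.713| = 1 − 0.287 = 0.713
p ∨ q = max(0.713, 0.636) = 0.713
r ↔ (p ∨ q) = 1 − |0.395 − 0.713| = 1 − 0.318 = 0.682
(r ↔ (p ∨ q)) ⊕ p = min(1, 0.682 + 0.713) = min(1, 1.395) = 1.000
¬((r ↔ (p ∨ q)) ⊕ p) = 1 − 1.000 = 0.000
((r ⊕ p) ↔ p) ⊕ ¬((r ↔ (p ∨ q)) ⊕ p) = min(1, 0.713 + 0.000) = min(1, 0.713) = 0.713
r ↔ q = 1 − |0.395 − 0.636| = 1 − 0.241 = 0.759
(r ↔ q) ↔ r = 1 − |0.759 − 0.395| = 1 − 0.364 = 0.636
¬((r ↔ q) ↔ r) = 1 − 0.636 = 0.364
(((r ⊕ p) ↔ p) ⊕ ¬((r ↔ (p ∨ q)) ⊕ p)) ∨ ¬((r ↔ q) ↔ r) = max(0.713, 0.364) = 0.713
¬((((r ⊕ p) ↔ p) ⊕ ¬((r ↔ (p ∨ q)) ⊕ p)) ∨ ¬((r ↔ q) ↔ r)) = 1 − 0.713 = 0.287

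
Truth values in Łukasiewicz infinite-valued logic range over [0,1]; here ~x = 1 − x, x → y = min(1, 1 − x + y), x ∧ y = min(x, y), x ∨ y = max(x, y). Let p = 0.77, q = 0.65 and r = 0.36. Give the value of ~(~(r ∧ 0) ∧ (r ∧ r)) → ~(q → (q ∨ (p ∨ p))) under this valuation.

0.36

r ∧ 0 = min(0.36, 0.00) = 0.00
~(r ∧ 0) = 1 − 0.00 = 1.00
r ∧ r = min(0.36, 0.36) = 0.36
~(r ∧ 0) ∧ (r ∧ r) = min(1.00, 0.36) = 0.36
~(~(r ∧ 0) ∧ (r ∧ r)) = 1 − 0.36 = 0.64
p ∨ p = max(0.77, 0.77) = 0.77
q ∨ (p ∨ p) = max(0.65, 0.77) = 0.77
q → (q ∨ (p ∨ p)) = min(1, 1 − 0.65 + 0.77) = min(1, 1.12) = 1.00
~(q → (q ∨ (p ∨ p))) = 1 − 1.00 = 0.00
~(~(r ∧ 0) ∧ (r ∧ r)) → ~(q → (q ∨ (p ∨ p))) = min(1, 1 − 0.64 + 0.00) = min(1, 0.36) = 0.36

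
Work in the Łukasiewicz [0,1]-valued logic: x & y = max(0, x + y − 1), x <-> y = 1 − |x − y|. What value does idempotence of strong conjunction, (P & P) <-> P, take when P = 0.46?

0.54

P & P = max(0, 0.46 + 0.46 − 1) = max(0, -0.08) = 0.00
(P & P) <-> P = 1 − |0.00 − 0.46| = 1 − 0.46 = 0.54
(The value 0.54 < 1 shows this instance is not satisfied; fails in Ł∞ since a ⊗ a = max(0, 2a−1) ≠ a in general.)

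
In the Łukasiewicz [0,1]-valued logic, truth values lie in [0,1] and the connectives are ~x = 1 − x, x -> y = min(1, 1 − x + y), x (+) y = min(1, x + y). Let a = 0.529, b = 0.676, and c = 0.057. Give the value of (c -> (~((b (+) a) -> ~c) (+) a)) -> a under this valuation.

b (+) a = min(1, 0.676 + 0.529) = min(1, 1.205) = 1.000
~c = 1 − 0.057 = 0.943
(b (+) a) -> ~c = min(1, 1 − 1.000 + 0.943) = min(1, 0.943) = 0.943
~((b (+) a) -> ~c) = 1 − 0.943 = 0.057
~((b (+) a) -> ~c) (+) a = min(1, 0.057 + 0.529) = min(1, 0.586) = 0.586
c -> (~((b (+) a) -> ~c) (+) a) = min(1, 1 − 0.057 + 0.586) = min(1, 1.529) = 1.000
(c -> (~((b (+) a) -> ~c) (+) a)) -> a = min(1, 1 − 1.000 + 0.529) = min(1, 0.529) = 0.529

0.529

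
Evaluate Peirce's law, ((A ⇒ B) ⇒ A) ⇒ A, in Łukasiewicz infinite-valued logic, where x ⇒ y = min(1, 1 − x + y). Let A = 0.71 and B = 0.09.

0.71

A ⇒ B = min(1, 1 − 0.71 + 0.09) = min(1, 0.38) = 0.38
(A ⇒ B) ⇒ A = min(1, 1 − 0.38 + 0.71) = min(1, 1.33) = 1.00
((A ⇒ B) ⇒ A) ⇒ A = min(1, 1 − 1.00 + 0.71) = min(1, 0.71) = 0.71
(The value 0.71 < 1 shows this instance is not satisfied; not a Ł∞-tautology in general.)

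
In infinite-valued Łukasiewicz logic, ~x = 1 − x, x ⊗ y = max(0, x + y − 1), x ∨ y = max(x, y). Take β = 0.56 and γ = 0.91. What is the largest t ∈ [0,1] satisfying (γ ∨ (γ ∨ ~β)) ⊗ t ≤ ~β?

0.53

~β = 1 − 0.56 = 0.44
γ ∨ ~β = max(0.91, 0.44) = 0.91
γ ∨ (γ ∨ ~β) = max(0.91, 0.91) = 0.91
So the left factor is γ ∨ (γ ∨ ~β) = 0.91.
So the right-hand bound is ~β = 0.44.
The residuum of the Łukasiewicz t-norm gives the supremum: min(1, 1 − 0.91 + 0.44).
1 − 0.91 + 0.44 = 0.53, so t = min(1, 0.53) = 0.53.
Check: 0.91 ⊗ 0.53 = max(0, 0.44) = 0.44 ≤ 0.44.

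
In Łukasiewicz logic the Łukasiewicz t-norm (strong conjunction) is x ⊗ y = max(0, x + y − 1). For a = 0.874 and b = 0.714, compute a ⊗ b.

a ⊗ b = max(0, 0.874 + 0.714 − 1) = max(0, 0.588) = 0.588
For comparison, the Gödel (minimum) t-norm min(x, y) would give 0.714.

0.588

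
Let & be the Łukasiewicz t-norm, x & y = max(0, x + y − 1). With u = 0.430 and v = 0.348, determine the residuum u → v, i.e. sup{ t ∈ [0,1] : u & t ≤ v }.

The residuum of the Łukasiewicz t-norm gives the supremum: min(1, 1 − 0.430 + 0.348).
1 − 0.430 + 0.348 = 0.918, so t = min(1, 0.918) = 0.918.
Check: 0.430 & 0.918 = max(0, 0.348) = 0.348 ≤ 0.348.

0.918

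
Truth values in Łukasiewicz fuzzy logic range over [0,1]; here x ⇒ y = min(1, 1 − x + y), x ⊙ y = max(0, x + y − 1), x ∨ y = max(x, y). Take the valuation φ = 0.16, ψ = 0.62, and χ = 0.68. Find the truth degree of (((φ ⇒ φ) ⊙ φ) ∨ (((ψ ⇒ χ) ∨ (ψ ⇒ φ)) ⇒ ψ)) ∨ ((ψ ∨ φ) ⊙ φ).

0.62

φ ⇒ φ = min(1, 1 − 0.16 + 0.16) = min(1, 1.00) = 1.00
(φ ⇒ φ) ⊙ φ = max(0, 1.00 + 0.16 − 1) = max(0, 0.16) = 0.16
ψ ⇒ χ = min(1, 1 − 0.62 + 0.68) = min(1, 1.06) = 1.00
ψ ⇒ φ = min(1, 1 − 0.62 + 0.16) = min(1, 0.54) = 0.54
(ψ ⇒ χ) ∨ (ψ ⇒ φ) = max(1.00, 0.54) = 1.00
((ψ ⇒ χ) ∨ (ψ ⇒ φ)) ⇒ ψ = min(1, 1 − 1.00 + 0.62) = min(1, 0.62) = 0.62
((φ ⇒ φ) ⊙ φ) ∨ (((ψ ⇒ χ) ∨ (ψ ⇒ φ)) ⇒ ψ) = max(0.16, 0.62) = 0.62
ψ ∨ φ = max(0.62, 0.16) = 0.62
(ψ ∨ φ) ⊙ φ = max(0, 0.62 + 0.16 − 1) = max(0, -0.22) = 0.00
(((φ ⇒ φ) ⊙ φ) ∨ (((ψ ⇒ χ) ∨ (ψ ⇒ φ)) ⇒ ψ)) ∨ ((ψ ∨ φ) ⊙ φ) = max(0.62, 0.00) = 0.62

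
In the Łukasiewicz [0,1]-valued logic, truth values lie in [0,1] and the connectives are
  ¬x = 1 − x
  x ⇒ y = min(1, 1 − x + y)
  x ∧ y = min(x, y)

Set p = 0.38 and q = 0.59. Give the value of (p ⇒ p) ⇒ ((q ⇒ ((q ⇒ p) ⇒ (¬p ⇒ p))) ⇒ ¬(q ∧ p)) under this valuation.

0.62

p ⇒ p = min(1, 1 − 0.38 + 0.38) = min(1, 1.00) = 1.00
q ⇒ p = min(1, 1 − 0.59 + 0.38) = min(1, 0.79) = 0.79
¬p = 1 − 0.38 = 0.62
¬p ⇒ p = min(1, 1 − 0.62 + 0.38) = min(1, 0.76) = 0.76
(q ⇒ p) ⇒ (¬p ⇒ p) = min(1, 1 − 0.79 + 0.76) = min(1, 0.97) = 0.97
q ⇒ ((q ⇒ p) ⇒ (¬p ⇒ p)) = min(1, 1 − 0.59 + 0.97) = min(1, 1.38) = 1.00
q ∧ p = min(0.59, 0.38) = 0.38
¬(q ∧ p) = 1 − 0.38 = 0.62
(q ⇒ ((q ⇒ p) ⇒ (¬p ⇒ p))) ⇒ ¬(q ∧ p) = min(1, 1 − 1.00 + 0.62) = min(1, 0.62) = 0.62
(p ⇒ p) ⇒ ((q ⇒ ((q ⇒ p) ⇒ (¬p ⇒ p))) ⇒ ¬(q ∧ p)) = min(1, 1 − 1.00 + 0.62) = min(1, 0.62) = 0.62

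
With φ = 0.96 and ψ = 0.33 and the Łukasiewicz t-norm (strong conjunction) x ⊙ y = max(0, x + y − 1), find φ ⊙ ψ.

φ ⊙ ψ = max(0, 0.96 + 0.33 − 1) = max(0, 0.29) = 0.29
For comparison, the Gödel (minimum) t-norm min(x, y) would give 0.33.

0.29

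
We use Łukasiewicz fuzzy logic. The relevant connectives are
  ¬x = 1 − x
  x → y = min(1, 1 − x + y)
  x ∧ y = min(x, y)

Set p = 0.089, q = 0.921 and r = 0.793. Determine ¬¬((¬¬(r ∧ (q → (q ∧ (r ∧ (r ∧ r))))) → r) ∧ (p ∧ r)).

r ∧ r = min(0.793, 0.793) = 0.793
r ∧ (r ∧ r) = min(0.793, 0.793) = 0.793
q ∧ (r ∧ (r ∧ r)) = min(0.921, 0.793) = 0.793
q → (q ∧ (r ∧ (r ∧ r))) = min(1, 1 − 0.921 + 0.793) = min(1, 0.872) = 0.872
r ∧ (q → (q ∧ (r ∧ (r ∧ r)))) = min(0.793, 0.872) = 0.793
¬(r ∧ (q → (q ∧ (r ∧ (r ∧ r))))) = 1 − 0.793 = 0.207
¬¬(r ∧ (q → (q ∧ (r ∧ (r ∧ r))))) = 1 − 0.207 = 0.793
¬¬(r ∧ (q → (q ∧ (r ∧ (r ∧ r))))) → r = min(1, 1 − 0.793 + 0.793) = min(1, 1.000) = 1.000
p ∧ r = min(0.089, 0.793) = 0.089
(¬¬(r ∧ (q → (q ∧ (r ∧ (r ∧ r))))) → r) ∧ (p ∧ r) = min(1.000, 0.089) = 0.089
¬((¬¬(r ∧ (q → (q ∧ (r ∧ (r ∧ r))))) → r) ∧ (p ∧ r)) = 1 − 0.089 = 0.911
¬¬((¬¬(r ∧ (q → (q ∧ (r ∧ (r ∧ r))))) → r) ∧ (p ∧ r)) = 1 − 0.911 = 0.089

0.089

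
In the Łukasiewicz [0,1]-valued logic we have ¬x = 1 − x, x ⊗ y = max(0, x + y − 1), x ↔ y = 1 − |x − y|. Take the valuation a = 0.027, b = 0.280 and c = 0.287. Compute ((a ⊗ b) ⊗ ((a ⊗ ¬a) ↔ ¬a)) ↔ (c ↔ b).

0.007

a ⊗ b = max(0, 0.027 + 0.280 − 1) = max(0, -0.693) = 0.000
¬a = 1 − 0.027 = 0.973
a ⊗ ¬a = max(0, 0.027 + 0.973 − 1) = max(0, 0.000) = 0.000
(a ⊗ ¬a) ↔ ¬a = 1 − |0.000 − 0.973| = 1 − 0.973 = 0.027
(a ⊗ b) ⊗ ((a ⊗ ¬a) ↔ ¬a) = max(0, 0.000 + 0.027 − 1) = max(0, -0.973) = 0.000
c ↔ b = 1 − |0.287 − 0.280| = 1 − 0.007 = 0.993
((a ⊗ b) ⊗ ((a ⊗ ¬a) ↔ ¬a)) ↔ (c ↔ b) = 1 − |0.000 − 0.993| = 1 − 0.993 = 0.007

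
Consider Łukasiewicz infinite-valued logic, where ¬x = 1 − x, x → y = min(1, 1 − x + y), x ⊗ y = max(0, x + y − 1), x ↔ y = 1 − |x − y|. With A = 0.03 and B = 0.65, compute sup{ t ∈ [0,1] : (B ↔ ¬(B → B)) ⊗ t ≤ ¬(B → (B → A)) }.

B → B = min(1, 1 − 0.65 + 0.65) = min(1, 1.00) = 1.00
¬(B → B) = 1 − 1.00 = 0.00
B ↔ ¬(B → B) = 1 − |0.65 − 0.00| = 1 − 0.65 = 0.35
So the left factor is B ↔ ¬(B → B) = 0.35.
B → A = min(1, 1 − 0.65 + 0.03) = min(1, 0.38) = 0.38
B → (B → A) = min(1, 1 − 0.65 + 0.38) = min(1, 0.73) = 0.73
¬(B → (B → A)) = 1 − 0.73 = 0.27
So the right-hand bound is ¬(B → (B → A)) = 0.27.
The residuum of the Łukasiewicz t-norm gives the supremum: min(1, 1 − 0.35 + 0.27).
1 − 0.35 + 0.27 = 0.92, so t = min(1, 0.92) = 0.92.
Check: 0.35 ⊗ 0.92 = max(0, 0.27) = 0.27 ≤ 0.27.

0.92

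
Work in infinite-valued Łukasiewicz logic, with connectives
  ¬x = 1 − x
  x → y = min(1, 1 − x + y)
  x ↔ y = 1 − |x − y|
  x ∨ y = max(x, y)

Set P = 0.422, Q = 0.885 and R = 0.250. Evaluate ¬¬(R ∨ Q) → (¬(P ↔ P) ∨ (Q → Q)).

1.000

R ∨ Q = max(0.250, 0.885) = 0.885
¬(R ∨ Q) = 1 − 0.885 = 0.115
¬¬(R ∨ Q) = 1 − 0.115 = 0.885
P ↔ P = 1 − |0.422 − 0.422| = 1 − 0.000 = 1.000
¬(P ↔ P) = 1 − 1.000 = 0.000
Q → Q = min(1, 1 − 0.885 + 0.885) = min(1, 1.000) = 1.000
¬(P ↔ P) ∨ (Q → Q) = max(0.000, 1.000) = 1.000
¬¬(R ∨ Q) → (¬(P ↔ P) ∨ (Q → Q)) = min(1, 1 − 0.885 + 1.000) = min(1, 1.115) = 1.000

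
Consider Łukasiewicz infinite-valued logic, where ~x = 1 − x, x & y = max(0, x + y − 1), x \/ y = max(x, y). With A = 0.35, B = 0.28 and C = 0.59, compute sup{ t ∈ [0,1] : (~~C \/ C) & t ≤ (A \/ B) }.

~C = 1 − 0.59 = 0.41
~~C = 1 − 0.41 = 0.59
~~C \/ C = max(0.59, 0.59) = 0.59
So the left factor is ~~C \/ C = 0.59.
A \/ B = max(0.35, 0.28) = 0.35
So the right-hand bound is A \/ B = 0.35.
The residuum of the Łukasiewicz t-norm gives the supremum: min(1, 1 − 0.59 + 0.35).
1 − 0.59 + 0.35 = 0.76, so t = min(1, 0.76) = 0.76.
Check: 0.59 & 0.76 = max(0, 0.35) = 0.35 ≤ 0.35.

0.76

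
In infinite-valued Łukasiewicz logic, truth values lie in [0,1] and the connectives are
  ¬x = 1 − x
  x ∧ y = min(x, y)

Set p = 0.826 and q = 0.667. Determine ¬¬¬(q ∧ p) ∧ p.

q ∧ p = min(0.667, 0.826) = 0.667
¬(q ∧ p) = 1 − 0.667 = 0.333
¬¬(q ∧ p) = 1 − 0.333 = 0.667
¬¬¬(q ∧ p) = 1 − 0.667 = 0.333
¬¬¬(q ∧ p) ∧ p = min(0.333, 0.826) = 0.333

0.333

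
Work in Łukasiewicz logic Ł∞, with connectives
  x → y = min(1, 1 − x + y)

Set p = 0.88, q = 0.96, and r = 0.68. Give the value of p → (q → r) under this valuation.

0.84

q → r = min(1, 1 − 0.96 + 0.68) = min(1, 0.72) = 0.72
p → (q → r) = min(1, 1 − 0.88 + 0.72) = min(1, 0.84) = 0.84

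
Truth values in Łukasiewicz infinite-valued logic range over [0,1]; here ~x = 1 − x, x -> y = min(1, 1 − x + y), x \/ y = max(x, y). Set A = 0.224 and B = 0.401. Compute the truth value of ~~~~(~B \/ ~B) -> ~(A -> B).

~B = 1 − 0.401 = 0.599
~B \/ ~B = max(0.599, 0.599) = 0.599
~(~B \/ ~B) = 1 − 0.599 = 0.401
~~(~B \/ ~B) = 1 − 0.401 = 0.599
~~~(~B \/ ~B) = 1 − 0.599 = 0.401
~~~~(~B \/ ~B) = 1 − 0.401 = 0.599
A -> B = min(1, 1 − 0.224 + 0.401) = min(1, 1.177) = 1.000
~(A -> B) = 1 − 1.000 = 0.000
~~~~(~B \/ ~B) -> ~(A -> B) = min(1, 1 − 0.599 + 0.000) = min(1, 0.401) = 0.401

0.401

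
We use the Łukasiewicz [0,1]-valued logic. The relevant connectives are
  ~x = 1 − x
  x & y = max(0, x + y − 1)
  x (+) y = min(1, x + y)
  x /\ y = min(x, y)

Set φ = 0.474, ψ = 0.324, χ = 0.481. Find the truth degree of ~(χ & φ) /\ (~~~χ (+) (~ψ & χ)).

0.676

χ & φ = max(0, 0.481 + 0.474 − 1) = max(0, -0.045) = 0.000
~(χ & φ) = 1 − 0.000 = 1.000
~χ = 1 − 0.481 = 0.519
~~χ = 1 − 0.519 = 0.481
~~~χ = 1 − 0.481 = 0.519
~ψ = 1 − 0.324 = 0.676
~ψ & χ = max(0, 0.676 + 0.481 − 1) = max(0, 0.157) = 0.157
~~~χ (+) (~ψ & χ) = min(1, 0.519 + 0.157) = min(1, 0.676) = 0.676
~(χ & φ) /\ (~~~χ (+) (~ψ & χ)) = min(1.000, 0.676) = 0.676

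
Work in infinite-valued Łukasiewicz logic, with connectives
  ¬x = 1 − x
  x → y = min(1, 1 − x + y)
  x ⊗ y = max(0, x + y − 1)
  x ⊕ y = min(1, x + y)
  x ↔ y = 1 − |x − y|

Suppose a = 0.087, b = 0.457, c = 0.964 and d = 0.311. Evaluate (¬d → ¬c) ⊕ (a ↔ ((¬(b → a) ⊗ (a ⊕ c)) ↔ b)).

0.521

¬d = 1 − 0.311 = 0.689
¬c = 1 − 0.964 = 0.036
¬d → ¬c = min(1, 1 − 0.689 + 0.036) = min(1, 0.347) = 0.347
b → a = min(1, 1 − 0.457 + 0.087) = min(1, 0.630) = 0.630
¬(b → a) = 1 − 0.630 = 0.370
a ⊕ c = min(1, 0.087 + 0.964) = min(1, 1.051) = 1.000
¬(b → a) ⊗ (a ⊕ c) = max(0, 0.370 + 1.000 − 1) = max(0, 0.370) = 0.370
(¬(b → a) ⊗ (a ⊕ c)) ↔ b = 1 − |0.370 − 0.457| = 1 − 0.087 = 0.913
a ↔ ((¬(b → a) ⊗ (a ⊕ c)) ↔ b) = 1 − |0.087 − 0.913| = 1 − 0.826 = 0.174
(¬d → ¬c) ⊕ (a ↔ ((¬(b → a) ⊗ (a ⊕ c)) ↔ b)) = min(1, 0.347 + 0.174) = min(1, 0.521) = 0.521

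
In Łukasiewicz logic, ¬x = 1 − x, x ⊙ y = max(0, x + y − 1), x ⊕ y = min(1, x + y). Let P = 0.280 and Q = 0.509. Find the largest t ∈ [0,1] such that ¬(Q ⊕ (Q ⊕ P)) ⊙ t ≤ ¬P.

Q ⊕ P = min(1, 0.509 + 0.280) = min(1, 0.789) = 0.789
Q ⊕ (Q ⊕ P) = min(1, 0.509 + 0.789) = min(1, 1.298) = 1.000
¬(Q ⊕ (Q ⊕ P)) = 1 − 1.000 = 0.000
So the left factor is ¬(Q ⊕ (Q ⊕ P)) = 0.000.
¬P = 1 − 0.280 = 0.720
So the right-hand bound is ¬P = 0.720.
The residuum of the Łukasiewicz t-norm gives the supremum: min(1, 1 − 0.000 + 0.720).
1 − 0.000 + 0.720 = 1.720, so t = min(1, 1.720) = 1.000.
Check: 0.000 ⊙ 1.000 = max(0, 0.000) = 0.000 ≤ 0.720.

1.000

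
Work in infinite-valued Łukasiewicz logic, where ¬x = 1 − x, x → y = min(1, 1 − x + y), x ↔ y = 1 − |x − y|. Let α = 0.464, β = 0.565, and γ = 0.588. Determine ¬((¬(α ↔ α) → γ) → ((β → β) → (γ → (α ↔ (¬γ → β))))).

α ↔ α = 1 − |0.464 − 0.464| = 1 − 0.000 = 1.000
¬(α ↔ α) = 1 − 1.000 = 0.000
¬(α ↔ α) → γ = min(1, 1 − 0.000 + 0.588) = min(1, 1.588) = 1.000
β → β = min(1, 1 − 0.565 + 0.565) = min(1, 1.000) = 1.000
¬γ = 1 − 0.588 = 0.412
¬γ → β = min(1, 1 − 0.412 + 0.565) = min(1, 1.153) = 1.000
α ↔ (¬γ → β) = 1 − |0.464 − 1.000| = 1 − 0.536 = 0.464
γ → (α ↔ (¬γ → β)) = min(1, 1 − 0.588 + 0.464) = min(1, 0.876) = 0.876
(β → β) → (γ → (α ↔ (¬γ → β))) = min(1, 1 − 1.000 + 0.876) = min(1, 0.876) = 0.876
(¬(α ↔ α) → γ) → ((β → β) → (γ → (α ↔ (¬γ → β)))) = min(1, 1 − 1.000 + 0.876) = min(1, 0.876) = 0.876
¬((¬(α ↔ α) → γ) → ((β → β) → (γ → (α ↔ (¬γ → β))))) = 1 − 0.876 = 0.124

0.124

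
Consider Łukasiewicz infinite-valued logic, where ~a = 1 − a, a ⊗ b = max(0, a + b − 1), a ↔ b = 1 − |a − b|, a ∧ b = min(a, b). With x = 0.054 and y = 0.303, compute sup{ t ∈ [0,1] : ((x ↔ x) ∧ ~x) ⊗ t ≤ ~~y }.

0.357

x ↔ x = 1 − |0.054 − 0.054| = 1 − 0.000 = 1.000
~x = 1 − 0.054 = 0.946
(x ↔ x) ∧ ~x = min(1.000, 0.946) = 0.946
So the left factor is (x ↔ x) ∧ ~x = 0.946.
~y = 1 − 0.303 = 0.697
~~y = 1 − 0.697 = 0.303
So the right-hand bound is ~~y = 0.303.
The residuum of the Łukasiewicz t-norm gives the supremum: min(1, 1 − 0.946 + 0.303).
1 − 0.946 + 0.303 = 0.357, so t = min(1, 0.357) = 0.357.
Check: 0.946 ⊗ 0.357 = max(0, 0.303) = 0.303 ≤ 0.303.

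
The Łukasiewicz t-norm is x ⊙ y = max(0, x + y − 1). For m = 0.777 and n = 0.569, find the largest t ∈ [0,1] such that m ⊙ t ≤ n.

0.792

The residuum of the Łukasiewicz t-norm gives the supremum: min(1, 1 − 0.777 + 0.569).
1 − 0.777 + 0.569 = 0.792, so t = min(1, 0.792) = 0.792.
Check: 0.777 ⊙ 0.792 = max(0, 0.569) = 0.569 ≤ 0.569.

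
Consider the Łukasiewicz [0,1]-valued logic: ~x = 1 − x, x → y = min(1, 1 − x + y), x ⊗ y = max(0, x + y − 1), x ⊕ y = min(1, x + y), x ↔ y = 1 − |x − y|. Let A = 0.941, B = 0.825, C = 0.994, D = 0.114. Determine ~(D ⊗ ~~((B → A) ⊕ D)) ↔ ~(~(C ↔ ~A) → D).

B → A = min(1, 1 − 0.825 + 0.941) = min(1, 1.116) = 1.000
(B → A) ⊕ D = min(1, 1.000 + 0.114) = min(1, 1.114) = 1.000
~((B → A) ⊕ D) = 1 − 1.000 = 0.000
~~((B → A) ⊕ D) = 1 − 0.000 = 1.000
D ⊗ ~~((B → A) ⊕ D) = max(0, 0.114 + 1.000 − 1) = max(0, 0.114) = 0.114
~(D ⊗ ~~((B → A) ⊕ D)) = 1 − 0.114 = 0.886
~A = 1 − 0.941 = 0.059
C ↔ ~A = 1 − |0.994 − 0.059| = 1 − 0.935 = 0.065
~(C ↔ ~A) = 1 − 0.065 = 0.935
~(C ↔ ~A) → D = min(1, 1 − 0.935 + 0.114) = min(1, 0.179) = 0.179
~(~(C ↔ ~A) → D) = 1 − 0.179 = 0.821
~(D ⊗ ~~((B → A) ⊕ D)) ↔ ~(~(C ↔ ~A) → D) = 1 − |0.886 − 0.821| = 1 − 0.065 = 0.935

0.935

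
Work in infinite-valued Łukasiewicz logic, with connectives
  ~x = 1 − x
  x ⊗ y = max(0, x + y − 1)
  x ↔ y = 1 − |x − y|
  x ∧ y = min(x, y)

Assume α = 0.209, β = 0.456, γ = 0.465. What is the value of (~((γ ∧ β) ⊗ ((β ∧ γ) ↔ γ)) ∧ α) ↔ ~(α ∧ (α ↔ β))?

γ ∧ β = min(0.465, 0.456) = 0.456
β ∧ γ = min(0.456, 0.465) = 0.456
(β ∧ γ) ↔ γ = 1 − |0.456 − 0.465| = 1 − 0.009 = 0.991
(γ ∧ β) ⊗ ((β ∧ γ) ↔ γ) = max(0, 0.456 + 0.991 − 1) = max(0, 0.447) = 0.447
~((γ ∧ β) ⊗ ((β ∧ γ) ↔ γ)) = 1 − 0.447 = 0.553
~((γ ∧ β) ⊗ ((β ∧ γ) ↔ γ)) ∧ α = min(0.553, 0.209) = 0.209
α ↔ β = 1 − |0.209 − 0.456| = 1 − 0.247 = 0.753
α ∧ (α ↔ β) = min(0.209, 0.753) = 0.209
~(α ∧ (α ↔ β)) = 1 − 0.209 = 0.791
(~((γ ∧ β) ⊗ ((β ∧ γ) ↔ γ)) ∧ α) ↔ ~(α ∧ (α ↔ β)) = 1 − |0.209 − 0.791| = 1 − 0.582 = 0.418

0.418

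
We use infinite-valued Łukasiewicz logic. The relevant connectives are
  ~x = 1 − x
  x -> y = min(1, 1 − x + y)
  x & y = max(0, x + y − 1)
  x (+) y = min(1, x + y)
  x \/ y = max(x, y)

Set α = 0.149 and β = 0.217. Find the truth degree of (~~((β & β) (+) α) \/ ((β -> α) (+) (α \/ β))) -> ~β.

0.783

β & β = max(0, 0.217 + 0.217 − 1) = max(0, -0.566) = 0.000
(β & β) (+) α = min(1, 0.000 + 0.149) = min(1, 0.149) = 0.149
~((β & β) (+) α) = 1 − 0.149 = 0.851
~~((β & β) (+) α) = 1 − 0.851 = 0.149
β -> α = min(1, 1 − 0.217 + 0.149) = min(1, 0.932) = 0.932
α \/ β = max(0.149, 0.217) = 0.217
(β -> α) (+) (α \/ β) = min(1, 0.932 + 0.217) = min(1, 1.149) = 1.000
~~((β & β) (+) α) \/ ((β -> α) (+) (α \/ β)) = max(0.149, 1.000) = 1.000
~β = 1 − 0.217 = 0.783
(~~((β & β) (+) α) \/ ((β -> α) (+) (α \/ β))) -> ~β = min(1, 1 − 1.000 + 0.783) = min(1, 0.783) = 0.783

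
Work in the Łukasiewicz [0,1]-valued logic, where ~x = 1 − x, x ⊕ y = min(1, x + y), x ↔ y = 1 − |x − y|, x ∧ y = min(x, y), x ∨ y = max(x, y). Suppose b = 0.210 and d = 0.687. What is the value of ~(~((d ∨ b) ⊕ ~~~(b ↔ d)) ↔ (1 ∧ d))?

d ∨ b = max(0.687, 0.210) = 0.687
b ↔ d = 1 − |0.210 − 0.687| = 1 − 0.477 = 0.523
~(b ↔ d) = 1 − 0.523 = 0.477
~~(b ↔ d) = 1 − 0.477 = 0.523
~~~(b ↔ d) = 1 − 0.523 = 0.477
(d ∨ b) ⊕ ~~~(b ↔ d) = min(1, 0.687 + 0.477) = min(1, 1.164) = 1.000
~((d ∨ b) ⊕ ~~~(b ↔ d)) = 1 − 1.000 = 0.000
1 ∧ d = min(1.000, 0.687) = 0.687
~((d ∨ b) ⊕ ~~~(b ↔ d)) ↔ (1 ∧ d) = 1 − |0.000 − 0.687| = 1 − 0.687 = 0.313
~(~((d ∨ b) ⊕ ~~~(b ↔ d)) ↔ (1 ∧ d)) = 1 − 0.313 = 0.687

0.687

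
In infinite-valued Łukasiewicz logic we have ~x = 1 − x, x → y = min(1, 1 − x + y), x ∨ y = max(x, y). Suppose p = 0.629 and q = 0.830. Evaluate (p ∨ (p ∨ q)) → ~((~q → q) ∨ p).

0.170

p ∨ q = max(0.629, 0.830) = 0.830
p ∨ (p ∨ q) = max(0.629, 0.830) = 0.830
~q = 1 − 0.830 = 0.170
~q → q = min(1, 1 − 0.170 + 0.830) = min(1, 1.660) = 1.000
(~q → q) ∨ p = max(1.000, 0.629) = 1.000
~((~q → q) ∨ p) = 1 − 1.000 = 0.000
(p ∨ (p ∨ q)) → ~((~q → q) ∨ p) = min(1, 1 − 0.830 + 0.000) = min(1, 0.170) = 0.170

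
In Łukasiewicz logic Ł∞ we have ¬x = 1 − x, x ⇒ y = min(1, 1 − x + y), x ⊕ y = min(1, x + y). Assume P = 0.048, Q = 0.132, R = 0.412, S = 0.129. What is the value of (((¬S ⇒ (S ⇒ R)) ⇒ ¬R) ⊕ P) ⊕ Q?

¬S = 1 − 0.129 = 0.871
S ⇒ R = min(1, 1 − 0.129 + 0.412) = min(1, 1.283) = 1.000
¬S ⇒ (S ⇒ R) = min(1, 1 − 0.871 + 1.000) = min(1, 1.129) = 1.000
¬R = 1 − 0.412 = 0.588
(¬S ⇒ (S ⇒ R)) ⇒ ¬R = min(1, 1 − 1.000 + 0.588) = min(1, 0.588) = 0.588
((¬S ⇒ (S ⇒ R)) ⇒ ¬R) ⊕ P = min(1, 0.588 + 0.048) = min(1, 0.636) = 0.636
(((¬S ⇒ (S ⇒ R)) ⇒ ¬R) ⊕ P) ⊕ Q = min(1, 0.636 + 0.132) = min(1, 0.768) = 0.768

0.768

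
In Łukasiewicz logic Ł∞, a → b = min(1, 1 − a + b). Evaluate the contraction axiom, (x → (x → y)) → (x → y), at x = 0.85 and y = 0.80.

0.95

x → y = min(1, 1 − 0.85 + 0.80) = min(1, 0.95) = 0.95
x → (x → y) = min(1, 1 − 0.85 + 0.95) = min(1, 1.10) = 1.00
(x → (x → y)) → (x → y) = min(1, 1 − 1.00 + 0.95) = min(1, 0.95) = 0.95
(The value 0.95 < 1 shows this instance is not satisfied; fails in Ł∞ (the t-norm is not idempotent).)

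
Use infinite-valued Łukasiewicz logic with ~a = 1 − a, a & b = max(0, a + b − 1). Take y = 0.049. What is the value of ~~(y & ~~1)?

~1 = 1 − 1.000 = 0.000
~~1 = 1 − 0.000 = 1.000
y & ~~1 = max(0, 0.049 + 1.000 − 1) = max(0, 0.049) = 0.049
~(y & ~~1) = 1 − 0.049 = 0.951
~~(y & ~~1) = 1 − 0.951 = 0.049

0.049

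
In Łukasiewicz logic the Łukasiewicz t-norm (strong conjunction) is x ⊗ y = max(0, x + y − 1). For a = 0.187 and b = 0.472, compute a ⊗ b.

0.000

a ⊗ b = max(0, 0.187 + 0.472 − 1) = max(0, -0.341) = 0.000
For comparison, the Gödel (minimum) t-norm min(x, y) would give 0.187.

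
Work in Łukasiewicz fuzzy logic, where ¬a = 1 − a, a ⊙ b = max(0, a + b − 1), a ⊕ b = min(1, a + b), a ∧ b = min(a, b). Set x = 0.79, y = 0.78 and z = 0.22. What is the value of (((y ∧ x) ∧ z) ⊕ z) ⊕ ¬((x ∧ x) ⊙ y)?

y ∧ x = min(0.78, 0.79) = 0.78
(y ∧ x) ∧ z = min(0.78, 0.22) = 0.22
((y ∧ x) ∧ z) ⊕ z = min(1, 0.22 + 0.22) = min(1, 0.44) = 0.44
x ∧ x = min(0.79, 0.79) = 0.79
(x ∧ x) ⊙ y = max(0, 0.79 + 0.78 − 1) = max(0, 0.57) = 0.57
¬((x ∧ x) ⊙ y) = 1 − 0.57 = 0.43
(((y ∧ x) ∧ z) ⊕ z) ⊕ ¬((x ∧ x) ⊙ y) = min(1, 0.44 + 0.43) = min(1, 0.87) = 0.87

0.87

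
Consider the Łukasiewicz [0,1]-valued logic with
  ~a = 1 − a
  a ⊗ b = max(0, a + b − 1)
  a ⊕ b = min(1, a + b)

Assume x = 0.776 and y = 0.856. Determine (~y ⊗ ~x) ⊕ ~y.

~y = 1 − 0.856 = 0.144
~x = 1 − 0.776 = 0.224
~y ⊗ ~x = max(0, 0.144 + 0.224 − 1) = max(0, -0.632) = 0.000
(~y ⊗ ~x) ⊕ ~y = min(1, 0.000 + 0.144) = min(1, 0.144) = 0.144

0.144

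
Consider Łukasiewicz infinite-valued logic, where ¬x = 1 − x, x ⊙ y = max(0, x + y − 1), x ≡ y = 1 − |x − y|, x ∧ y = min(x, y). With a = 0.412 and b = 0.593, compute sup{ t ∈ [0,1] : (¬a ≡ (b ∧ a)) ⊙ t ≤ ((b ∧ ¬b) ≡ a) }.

1.000

¬a = 1 − 0.412 = 0.588
b ∧ a = min(0.593, 0.412) = 0.412
¬a ≡ (b ∧ a) = 1 − |0.588 − 0.412| = 1 − 0.176 = 0.824
So the left factor is ¬a ≡ (b ∧ a) = 0.824.
¬b = 1 − 0.593 = 0.407
b ∧ ¬b = min(0.593, 0.407) = 0.407
(b ∧ ¬b) ≡ a = 1 − |0.407 − 0.412| = 1 − 0.005 = 0.995
So the right-hand bound is (b ∧ ¬b) ≡ a = 0.995.
The residuum of the Łukasiewicz t-norm gives the supremum: min(1, 1 − 0.824 + 0.995).
1 − 0.824 + 0.995 = 1.171, so t = min(1, 1.171) = 1.000.
Check: 0.824 ⊙ 1.000 = max(0, 0.824) = 0.824 ≤ 0.995.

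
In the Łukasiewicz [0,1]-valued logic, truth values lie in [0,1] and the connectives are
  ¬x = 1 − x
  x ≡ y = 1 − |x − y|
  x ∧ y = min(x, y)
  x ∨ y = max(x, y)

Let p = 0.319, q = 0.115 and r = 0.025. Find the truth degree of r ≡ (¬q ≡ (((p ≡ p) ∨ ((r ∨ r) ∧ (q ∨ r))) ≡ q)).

¬q = 1 − 0.115 = 0.885
p ≡ p = 1 − |0.319 − 0.319| = 1 − 0.000 = 1.000
r ∨ r = max(0.025, 0.025) = 0.025
q ∨ r = max(0.115, 0.025) = 0.115
(r ∨ r) ∧ (q ∨ r) = min(0.025, 0.115) = 0.025
(p ≡ p) ∨ ((r ∨ r) ∧ (q ∨ r)) = max(1.000, 0.025) = 1.000
((p ≡ p) ∨ ((r ∨ r) ∧ (q ∨ r))) ≡ q = 1 − |1.000 − 0.115| = 1 − 0.885 = 0.115
¬q ≡ (((p ≡ p) ∨ ((r ∨ r) ∧ (q ∨ r))) ≡ q) = 1 − |0.885 − 0.115| = 1 − 0.770 = 0.230
r ≡ (¬q ≡ (((p ≡ p) ∨ ((r ∨ r) ∧ (q ∨ r))) ≡ q)) = 1 − |0.025 − 0.230| = 1 − 0.205 = 0.795

0.795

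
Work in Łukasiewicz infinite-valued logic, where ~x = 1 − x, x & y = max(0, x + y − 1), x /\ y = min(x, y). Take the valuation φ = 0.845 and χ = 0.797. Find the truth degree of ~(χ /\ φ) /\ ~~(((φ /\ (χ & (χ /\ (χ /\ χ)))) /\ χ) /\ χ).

χ /\ φ = min(0.797, 0.845) = 0.797
~(χ /\ φ) = 1 − 0.797 = 0.203
χ /\ χ = min(0.797, 0.797) = 0.797
χ /\ (χ /\ χ) = min(0.797, 0.797) = 0.797
χ & (χ /\ (χ /\ χ)) = max(0, 0.797 + 0.797 − 1) = max(0, 0.594) = 0.594
φ /\ (χ & (χ /\ (χ /\ χ))) = min(0.845, 0.594) = 0.594
(φ /\ (χ & (χ /\ (χ /\ χ)))) /\ χ = min(0.594, 0.797) = 0.594
((φ /\ (χ & (χ /\ (χ /\ χ)))) /\ χ) /\ χ = min(0.594, 0.797) = 0.594
~(((φ /\ (χ & (χ /\ (χ /\ χ)))) /\ χ) /\ χ) = 1 − 0.594 = 0.406
~~(((φ /\ (χ & (χ /\ (χ /\ χ)))) /\ χ) /\ χ) = 1 − 0.406 = 0.594
~(χ /\ φ) /\ ~~(((φ /\ (χ & (χ /\ (χ /\ χ)))) /\ χ) /\ χ) = min(0.203, 0.594) = 0.203

0.203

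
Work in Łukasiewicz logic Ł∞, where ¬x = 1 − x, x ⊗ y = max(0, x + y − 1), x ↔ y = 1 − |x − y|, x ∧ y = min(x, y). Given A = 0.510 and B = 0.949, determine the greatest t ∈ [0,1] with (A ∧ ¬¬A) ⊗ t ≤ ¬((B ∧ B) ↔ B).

¬A = 1 − 0.510 = 0.490
¬¬A = 1 − 0.490 = 0.510
A ∧ ¬¬A = min(0.510, 0.510) = 0.510
So the left factor is A ∧ ¬¬A = 0.510.
B ∧ B = min(0.949, 0.949) = 0.949
(B ∧ B) ↔ B = 1 − |0.949 − 0.949| = 1 − 0.000 = 1.000
¬((B ∧ B) ↔ B) = 1 − 1.000 = 0.000
So the right-hand bound is ¬((B ∧ B) ↔ B) = 0.000.
The residuum of the Łukasiewicz t-norm gives the supremum: min(1, 1 − 0.510 + 0.000).
1 − 0.510 + 0.000 = 0.490, so t = min(1, 0.490) = 0.490.
Check: 0.510 ⊗ 0.490 = max(0, 0.000) = 0.000 ≤ 0.000.

0.490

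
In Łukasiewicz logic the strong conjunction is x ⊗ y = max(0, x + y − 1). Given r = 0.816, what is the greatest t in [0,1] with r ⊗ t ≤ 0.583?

0.767

The residuum of the Łukasiewicz t-norm gives the supremum: min(1, 1 − 0.816 + 0.583).
1 − 0.816 + 0.583 = 0.767, so t = min(1, 0.767) = 0.767.
Check: 0.816 ⊗ 0.767 = max(0, 0.583) = 0.583 ≤ 0.583.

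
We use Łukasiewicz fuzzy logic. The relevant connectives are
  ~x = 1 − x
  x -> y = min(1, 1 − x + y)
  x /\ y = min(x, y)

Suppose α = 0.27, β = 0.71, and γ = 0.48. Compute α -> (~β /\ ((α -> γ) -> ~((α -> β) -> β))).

1.00

~β = 1 − 0.71 = 0.29
α -> γ = min(1, 1 − 0.27 + 0.48) = min(1, 1.21) = 1.00
α -> β = min(1, 1 − 0.27 + 0.71) = min(1, 1.44) = 1.00
(α -> β) -> β = min(1, 1 − 1.00 + 0.71) = min(1, 0.71) = 0.71
~((α -> β) -> β) = 1 − 0.71 = 0.29
(α -> γ) -> ~((α -> β) -> β) = min(1, 1 − 1.00 + 0.29) = min(1, 0.29) = 0.29
~β /\ ((α -> γ) -> ~((α -> β) -> β)) = min(0.29, 0.29) = 0.29
α -> (~β /\ ((α -> γ) -> ~((α -> β) -> β))) = min(1, 1 − 0.27 + 0.29) = min(1, 1.02) = 1.00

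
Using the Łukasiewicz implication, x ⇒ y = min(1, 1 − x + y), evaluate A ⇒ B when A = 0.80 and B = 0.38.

0.58

A ⇒ B = min(1, 1 − 0.80 + 0.38) = min(1, 0.58) = 0.58
For comparison, the Gödel implication (1 if x ≤ y else y) would give 0.38.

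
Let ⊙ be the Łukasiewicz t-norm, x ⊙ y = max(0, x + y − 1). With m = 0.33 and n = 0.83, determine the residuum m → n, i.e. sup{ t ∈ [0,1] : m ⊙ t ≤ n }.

1.00

The residuum of the Łukasiewicz t-norm gives the supremum: min(1, 1 − 0.33 + 0.83).
1 − 0.33 + 0.83 = 1.50, so t = min(1, 1.50) = 1.00.
Check: 0.33 ⊙ 1.00 = max(0, 0.33) = 0.33 ≤ 0.83.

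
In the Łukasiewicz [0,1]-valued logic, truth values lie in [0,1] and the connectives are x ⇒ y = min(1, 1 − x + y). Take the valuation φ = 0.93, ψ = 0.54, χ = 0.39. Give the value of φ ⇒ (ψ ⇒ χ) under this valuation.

ψ ⇒ χ = min(1, 1 − 0.54 + 0.39) = min(1, 0.85) = 0.85
φ ⇒ (ψ ⇒ χ) = min(1, 1 − 0.93 + 0.85) = min(1, 0.92) = 0.92

0.92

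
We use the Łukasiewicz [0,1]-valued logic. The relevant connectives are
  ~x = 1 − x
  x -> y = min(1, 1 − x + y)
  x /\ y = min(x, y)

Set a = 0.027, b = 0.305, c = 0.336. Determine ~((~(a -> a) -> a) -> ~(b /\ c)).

a -> a = min(1, 1 − 0.027 + 0.027) = min(1, 1.000) = 1.000
~(a -> a) = 1 − 1.000 = 0.000
~(a -> a) -> a = min(1, 1 − 0.000 + 0.027) = min(1, 1.027) = 1.000
b /\ c = min(0.305, 0.336) = 0.305
~(b /\ c) = 1 − 0.305 = 0.695
(~(a -> a) -> a) -> ~(b /\ c) = min(1, 1 − 1.000 + 0.695) = min(1, 0.695) = 0.695
~((~(a -> a) -> a) -> ~(b /\ c)) = 1 − 0.695 = 0.305

0.305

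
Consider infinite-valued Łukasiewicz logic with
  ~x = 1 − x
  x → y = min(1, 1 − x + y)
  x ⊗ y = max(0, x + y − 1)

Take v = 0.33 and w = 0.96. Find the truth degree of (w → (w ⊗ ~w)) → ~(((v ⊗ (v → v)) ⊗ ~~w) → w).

~w = 1 − 0.96 = 0.04
w ⊗ ~w = max(0, 0.96 + 0.04 − 1) = max(0, 0.00) = 0.00
w → (w ⊗ ~w) = min(1, 1 − 0.96 + 0.00) = min(1, 0.04) = 0.04
v → v = min(1, 1 − 0.33 + 0.33) = min(1, 1.00) = 1.00
v ⊗ (v → v) = max(0, 0.33 + 1.00 − 1) = max(0, 0.33) = 0.33
~~w = 1 − 0.04 = 0.96
(v ⊗ (v → v)) ⊗ ~~w = max(0, 0.33 + 0.96 − 1) = max(0, 0.29) = 0.29
((v ⊗ (v → v)) ⊗ ~~w) → w = min(1, 1 − 0.29 + 0.96) = min(1, 1.67) = 1.00
~(((v ⊗ (v → v)) ⊗ ~~w) → w) = 1 − 1.00 = 0.00
(w → (w ⊗ ~w)) → ~(((v ⊗ (v → v)) ⊗ ~~w) → w) = min(1, 1 − 0.04 + 0.00) = min(1, 0.96) = 0.96

0.96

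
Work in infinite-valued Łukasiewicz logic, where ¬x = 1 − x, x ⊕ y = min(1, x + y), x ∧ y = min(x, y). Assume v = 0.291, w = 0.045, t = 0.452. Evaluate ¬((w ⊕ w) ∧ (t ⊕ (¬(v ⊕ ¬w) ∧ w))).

0.910

w ⊕ w = min(1, 0.045 + 0.045) = min(1, 0.090) = 0.090
¬w = 1 − 0.045 = 0.955
v ⊕ ¬w = min(1, 0.291 + 0.955) = min(1, 1.246) = 1.000
¬(v ⊕ ¬w) = 1 − 1.000 = 0.000
¬(v ⊕ ¬w) ∧ w = min(0.000, 0.045) = 0.000
t ⊕ (¬(v ⊕ ¬w) ∧ w) = min(1, 0.452 + 0.000) = min(1, 0.452) = 0.452
(w ⊕ w) ∧ (t ⊕ (¬(v ⊕ ¬w) ∧ w)) = min(0.090, 0.452) = 0.090
¬((w ⊕ w) ∧ (t ⊕ (¬(v ⊕ ¬w) ∧ w))) = 1 − 0.090 = 0.910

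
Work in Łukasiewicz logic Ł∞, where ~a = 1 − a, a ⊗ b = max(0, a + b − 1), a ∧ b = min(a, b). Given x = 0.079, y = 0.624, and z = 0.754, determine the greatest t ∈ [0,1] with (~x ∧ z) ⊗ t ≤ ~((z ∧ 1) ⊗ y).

~x = 1 − 0.079 = 0.921
~x ∧ z = min(0.921, 0.754) = 0.754
So the left factor is ~x ∧ z = 0.754.
z ∧ 1 = min(0.754, 1.000) = 0.754
(z ∧ 1) ⊗ y = max(0, 0.754 + 0.624 − 1) = max(0, 0.378) = 0.378
~((z ∧ 1) ⊗ y) = 1 − 0.378 = 0.622
So the right-hand bound is ~((z ∧ 1) ⊗ y) = 0.622.
The residuum of the Łukasiewicz t-norm gives the supremum: min(1, 1 − 0.754 + 0.622).
1 − 0.754 + 0.622 = 0.868, so t = min(1, 0.868) = 0.868.
Check: 0.754 ⊗ 0.868 = max(0, 0.622) = 0.622 ≤ 0.622.

0.868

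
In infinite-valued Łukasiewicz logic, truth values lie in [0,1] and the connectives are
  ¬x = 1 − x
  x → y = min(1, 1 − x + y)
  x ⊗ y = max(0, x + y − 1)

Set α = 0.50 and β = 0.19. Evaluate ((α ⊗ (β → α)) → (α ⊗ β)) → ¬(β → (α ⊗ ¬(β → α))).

0.69

β → α = min(1, 1 − 0.19 + 0.50) = min(1, 1.31) = 1.00
α ⊗ (β → α) = max(0, 0.50 + 1.00 − 1) = max(0, 0.50) = 0.50
α ⊗ β = max(0, 0.50 + 0.19 − 1) = max(0, -0.31) = 0.00
(α ⊗ (β → α)) → (α ⊗ β) = min(1, 1 − 0.50 + 0.00) = min(1, 0.50) = 0.50
¬(β → α) = 1 − 1.00 = 0.00
α ⊗ ¬(β → α) = max(0, 0.50 + 0.00 − 1) = max(0, -0.50) = 0.00
β → (α ⊗ ¬(β → α)) = min(1, 1 − 0.19 + 0.00) = min(1, 0.81) = 0.81
¬(β → (α ⊗ ¬(β → α))) = 1 − 0.81 = 0.19
((α ⊗ (β → α)) → (α ⊗ β)) → ¬(β → (α ⊗ ¬(β → α))) = min(1, 1 − 0.50 + 0.19) = min(1, 0.69) = 0.69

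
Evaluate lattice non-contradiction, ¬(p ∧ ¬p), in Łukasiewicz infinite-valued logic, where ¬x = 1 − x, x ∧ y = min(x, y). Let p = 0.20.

¬p = 1 − 0.20 = 0.80
p ∧ ¬p = min(0.20, 0.80) = 0.20
¬(p ∧ ¬p) = 1 − 0.20 = 0.80
(The value 0.80 < 1 shows this instance is not satisfied; not a Ł∞-tautology — its value is 1 − min(a, 1−a).)

0.80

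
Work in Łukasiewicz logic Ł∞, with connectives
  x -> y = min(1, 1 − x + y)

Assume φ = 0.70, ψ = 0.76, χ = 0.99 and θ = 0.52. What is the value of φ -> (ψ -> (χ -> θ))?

χ -> θ = min(1, 1 − 0.99 + 0.52) = min(1, 0.53) = 0.53
ψ -> (χ -> θ) = min(1, 1 − 0.76 + 0.53) = min(1, 0.77) = 0.77
φ -> (ψ -> (χ -> θ)) = min(1, 1 − 0.70 + 0.77) = min(1, 1.07) = 1.00

1.00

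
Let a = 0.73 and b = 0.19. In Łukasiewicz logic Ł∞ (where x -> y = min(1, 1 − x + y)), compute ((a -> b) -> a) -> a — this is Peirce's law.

0.73

a -> b = min(1, 1 − 0.73 + 0.19) = min(1, 0.46) = 0.46
(a -> b) -> a = min(1, 1 − 0.46 + 0.73) = min(1, 1.27) = 1.00
((a -> b) -> a) -> a = min(1, 1 − 1.00 + 0.73) = min(1, 0.73) = 0.73
(The value 0.73 < 1 shows this instance is not satisfied; not a Ł∞-tautology in general.)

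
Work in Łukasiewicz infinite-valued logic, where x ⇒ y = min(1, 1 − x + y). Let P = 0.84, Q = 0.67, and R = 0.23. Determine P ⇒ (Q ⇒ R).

Q ⇒ R = min(1, 1 − 0.67 + 0.23) = min(1, 0.56) = 0.56
P ⇒ (Q ⇒ R) = min(1, 1 − 0.84 + 0.56) = min(1, 0.72) = 0.72

0.72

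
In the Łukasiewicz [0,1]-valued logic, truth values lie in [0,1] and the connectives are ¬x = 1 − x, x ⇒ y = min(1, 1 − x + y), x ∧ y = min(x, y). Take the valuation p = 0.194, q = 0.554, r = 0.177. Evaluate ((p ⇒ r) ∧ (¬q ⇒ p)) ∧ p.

p ⇒ r = min(1, 1 − 0.194 + 0.177) = min(1, 0.983) = 0.983
¬q = 1 − 0.554 = 0.446
¬q ⇒ p = min(1, 1 − 0.446 + 0.194) = min(1, 0.748) = 0.748
(p ⇒ r) ∧ (¬q ⇒ p) = min(0.983, 0.748) = 0.748
((p ⇒ r) ∧ (¬q ⇒ p)) ∧ p = min(0.748, 0.194) = 0.194

0.194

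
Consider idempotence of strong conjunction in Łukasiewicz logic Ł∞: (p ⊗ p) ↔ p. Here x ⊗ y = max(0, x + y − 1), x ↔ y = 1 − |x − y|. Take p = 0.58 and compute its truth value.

p ⊗ p = max(0, 0.58 + 0.58 − 1) = max(0, 0.16) = 0.16
(p ⊗ p) ↔ p = 1 − |0.16 − 0.58| = 1 − 0.42 = 0.58
(The value 0.58 < 1 shows this instance is not satisfied; fails in Ł∞ since a ⊗ a = max(0, 2a−1) ≠ a in general.)

0.58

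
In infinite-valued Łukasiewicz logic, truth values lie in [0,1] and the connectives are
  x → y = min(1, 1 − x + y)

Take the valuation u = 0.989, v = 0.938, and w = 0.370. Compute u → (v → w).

0.443

v → w = min(1, 1 − 0.938 + 0.370) = min(1, 0.432) = 0.432
u → (v → w) = min(1, 1 − 0.989 + 0.432) = min(1, 0.443) = 0.443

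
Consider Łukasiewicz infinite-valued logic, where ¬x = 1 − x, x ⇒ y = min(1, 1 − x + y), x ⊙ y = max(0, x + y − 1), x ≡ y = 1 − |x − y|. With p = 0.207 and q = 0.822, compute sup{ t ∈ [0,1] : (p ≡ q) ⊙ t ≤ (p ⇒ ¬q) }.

1.000

p ≡ q = 1 − |0.207 − 0.822| = 1 − 0.615 = 0.385
So the left factor is p ≡ q = 0.385.
¬q = 1 − 0.822 = 0.178
p ⇒ ¬q = min(1, 1 − 0.207 + 0.178) = min(1, 0.971) = 0.971
So the right-hand bound is p ⇒ ¬q = 0.971.
The residuum of the Łukasiewicz t-norm gives the supremum: min(1, 1 − 0.385 + 0.971).
1 − 0.385 + 0.971 = 1.586, so t = min(1, 1.586) = 1.000.
Check: 0.385 ⊙ 1.000 = max(0, 0.385) = 0.385 ≤ 0.971.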